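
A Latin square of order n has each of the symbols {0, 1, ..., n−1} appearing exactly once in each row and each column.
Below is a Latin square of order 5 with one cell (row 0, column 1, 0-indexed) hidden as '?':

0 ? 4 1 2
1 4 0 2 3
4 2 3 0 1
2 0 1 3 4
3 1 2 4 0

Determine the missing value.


Row 0 contains symbols [0, 1, 2, 4] — missing [3].
Column 1 contains symbols [0, 1, 2, 4] — missing [3].
The missing symbol must appear in both missing sets; intersection = [3].
Therefore the hidden value is 3.

Missing value = 3.


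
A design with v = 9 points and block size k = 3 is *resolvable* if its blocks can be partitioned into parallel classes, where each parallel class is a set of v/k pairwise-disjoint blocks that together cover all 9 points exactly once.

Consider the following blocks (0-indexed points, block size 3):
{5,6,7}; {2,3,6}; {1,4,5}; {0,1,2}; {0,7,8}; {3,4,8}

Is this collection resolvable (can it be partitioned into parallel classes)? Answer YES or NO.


v = 9, block size k = 3, number of blocks = 6.
For resolvability, blocks must partition into parallel classes of size v/k = 3.
Total blocks must therefore be a multiple of 3: 6 = 3·2 + 0 ⇒ divisible ✓.
Greedy packing gives 2 candidate class(es). Each should be a full parallel class (size 3, covers all 9 points).
  Class 1 (3 blocks): {5,6,7}; {0,1,2}; {3,4,8}. Points covered: [0, 1, 2, 3, 4, 5, 6, 7, 8].
  Class 2 (3 blocks): {2,3,6}; {1,4,5}; {0,7,8}. Points covered: [0, 1, 2, 3, 4, 5, 6, 7, 8].
All classes full (size 3)? YES. All classes cover every point? YES.
Resolvable? YES.

YES


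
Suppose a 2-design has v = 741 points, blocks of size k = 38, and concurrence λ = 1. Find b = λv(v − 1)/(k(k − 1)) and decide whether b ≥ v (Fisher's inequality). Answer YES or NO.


r = λ(v − 1)/(k − 1) = 1·740/37 = 20.
b = vr/k = 741·20/38 = 390.
Fisher's inequality: b ≥ v ⇔ 390 ≥ 741? NO.

NO


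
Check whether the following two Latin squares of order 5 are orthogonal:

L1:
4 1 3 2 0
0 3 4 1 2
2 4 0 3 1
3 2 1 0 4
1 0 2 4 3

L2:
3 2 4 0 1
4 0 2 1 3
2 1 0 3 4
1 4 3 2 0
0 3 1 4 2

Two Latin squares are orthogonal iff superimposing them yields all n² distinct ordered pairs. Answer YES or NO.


Form the n² = 25 superimposed pairs (L1[i][j], L2[i][j]), row by row (rows and columns indexed from 0):
row 0: (4,3) (1,2) (3,4) (2,0) (0,1)
row 1: (0,4) (3,0) (4,2) (1,1) (2,3)
row 2: (2,2) (4,1) (0,0) (3,3) (1,4)
row 3: (3,1) (2,4) (1,3) (0,2) (4,0)
row 4: (1,0) (0,3) (2,1) (4,4) (3,2)
Orthogonality requires all 25 pairs distinct.
Check by first coordinate: for each symbol s of L1, list the L2 entries in the n cells where L1 = s; they must all differ.
  L1 = 0: L2 entries (in reading order) 1, 4, 0, 2, 3 — all 5 distinct ✓
  L1 = 1: L2 entries (in reading order) 2, 1, 4, 3, 0 — all 5 distinct ✓
  L1 = 2: L2 entries (in reading order) 0, 3, 2, 4, 1 — all 5 distinct ✓
  L1 = 3: L2 entries (in reading order) 4, 0, 3, 1, 2 — all 5 distinct ✓
  L1 = 4: L2 entries (in reading order) 3, 2, 1, 0, 4 — all 5 distinct ✓
Every symbol of L1 meets every symbol of L2 exactly once, so all 25 pairs are distinct (25 of 25).
Conclusion: YES.

YES


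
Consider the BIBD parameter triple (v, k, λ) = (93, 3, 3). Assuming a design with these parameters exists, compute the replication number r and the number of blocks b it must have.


Any 2-(v, k, λ) BIBD satisfies two necessary conditions:
  (i)  Each point sits in r blocks, and counting incidences through any fixed point gives r(k − 1) = λ(v − 1), so r = λ(v − 1)/(k − 1).
  (ii) Total incidences bk = vr, so b = vr/k.
Step 1: r = λ(v − 1)/(k − 1) = 3·(93 − 1)/(3 − 1) = 3·92/2 = 276/2 = 138.
Step 2: b = vr/k = 93·138/3 = 12834/3 = 4278.
Check integrality: r = 138 ∈ Z ✓, b = 4278 ∈ Z ✓.
(These identities are necessary conditions: they determine r and b for any design with these parameters, but do not by themselves prove that one exists.)

r = 138, b = 4278.


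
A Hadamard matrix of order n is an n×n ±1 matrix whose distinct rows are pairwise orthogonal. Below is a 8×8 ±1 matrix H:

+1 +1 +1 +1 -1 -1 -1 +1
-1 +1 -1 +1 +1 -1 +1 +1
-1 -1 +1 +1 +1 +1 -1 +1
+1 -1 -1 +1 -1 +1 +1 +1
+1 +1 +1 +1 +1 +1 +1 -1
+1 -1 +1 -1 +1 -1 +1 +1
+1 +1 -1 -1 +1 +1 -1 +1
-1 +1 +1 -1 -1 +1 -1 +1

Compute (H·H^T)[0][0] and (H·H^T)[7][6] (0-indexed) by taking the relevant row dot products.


Row 0 of H: [1, 1, 1, 1, -1, -1, -1, 1].
Row 6 of H: [1, 1, -1, -1, 1, 1, -1, 1].
Row 7 of H: [-1, 1, 1, -1, -1, 1, -1, 1].
(H·H^T)[0][0] = Σ_j H[0][j]·H[0][j] = (1)² + (1)² + (1)² + (1)² + (-1)² + (-1)² + (-1)² + (1)² = 1 + 1 + 1 + 1 + 1 + 1 + 1 + 1 = 8.
(H·H^T)[7][6] = Σ_j H[7][j]·H[6][j] = (-1)·(1) + (1)·(1) + (1)·(-1) + (-1)·(-1) + (-1)·(1) + (1)·(1) + (-1)·(-1) + (1)·(1) = -1 + 1 + -1 + 1 + -1 + 1 + 1 + 1 = 2.
Rows 7 and 6 are not orthogonal (dot product = 2 ≠ 0), so H is not a Hadamard matrix.

(0,0) entry = 8; (7,6) entry = 2.


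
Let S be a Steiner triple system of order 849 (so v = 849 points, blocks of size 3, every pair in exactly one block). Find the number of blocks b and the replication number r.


An STS(v) is a 2-(v, 3, 1) BIBD: block size k = 3, λ = 1.
Replication: r(k − 1) = λ(v − 1) ⇒ r·2 = 849 − 1 = 848 ⇒ r = 424.
Block count: b = v(v − 1)/6 = 849·848/6 = 719952/6 = 119992.

r = 424, b = 119992.


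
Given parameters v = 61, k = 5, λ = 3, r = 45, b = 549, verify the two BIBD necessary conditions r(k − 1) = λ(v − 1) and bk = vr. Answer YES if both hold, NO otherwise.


Condition (i): r(k − 1) = 45·4 = 180; λ(v − 1) = 3·60 = 180. Match? YES.
Condition (ii): bk = 549·5 = 2745; vr = 61·45 = 2745. Match? YES.
Both conditions hold? YES.

YES


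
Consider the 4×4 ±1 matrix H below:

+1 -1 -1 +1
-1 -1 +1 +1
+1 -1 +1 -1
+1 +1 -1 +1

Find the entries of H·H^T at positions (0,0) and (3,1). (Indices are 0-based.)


Row 0 of H: [1, -1, -1, 1].
Row 1 of H: [-1, -1, 1, 1].
Row 3 of H: [1, 1, -1, 1].
(H·H^T)[0][0] = Σ_j H[0][j]·H[0][j] = (1)² + (-1)² + (-1)² + (1)² = 1 + 1 + 1 + 1 = 4.
(H·H^T)[3][1] = Σ_j H[3][j]·H[1][j] = (1)·(-1) + (1)·(-1) + (-1)·(1) + (1)·(1) = -1 + -1 + -1 + 1 = -2.
Rows 3 and 1 are not orthogonal (dot product = -2 ≠ 0), so H is not a Hadamard matrix.

(0,0) entry = 4; (3,1) entry = -2.


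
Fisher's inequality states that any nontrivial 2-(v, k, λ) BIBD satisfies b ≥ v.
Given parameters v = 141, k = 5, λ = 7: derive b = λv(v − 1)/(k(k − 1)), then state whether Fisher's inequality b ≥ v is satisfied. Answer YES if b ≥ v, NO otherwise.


r = λ(v − 1)/(k − 1) = 7·140/4 = 245.
b = vr/k = 141·245/5 = 6909.
Fisher's inequality: b ≥ v ⇔ 6909 ≥ 141? YES.

YES


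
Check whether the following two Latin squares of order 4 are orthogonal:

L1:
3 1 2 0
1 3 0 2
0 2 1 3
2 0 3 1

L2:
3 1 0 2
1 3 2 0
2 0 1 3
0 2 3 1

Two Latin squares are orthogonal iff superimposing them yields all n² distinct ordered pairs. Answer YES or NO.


Form the n² = 16 superimposed pairs (L1[i][j], L2[i][j]), row by row (rows and columns indexed from 0):
row 0: (3,3) (1,1) (2,0) (0,2)
row 1: (1,1) (3,3) (0,2) (2,0)
row 2: (0,2) (2,0) (1,1) (3,3)
row 3: (2,0) (0,2) (3,3) (1,1)
Orthogonality requires all 16 pairs distinct.
But the pair (1,1) repeats: cell (0,1) has L1 = 1, L2 = 1, and cell (1,0) has L1 = 1, L2 = 1.
A repeated pair means some other pair never occurs (only 4 distinct pairs out of 16), so the squares are not orthogonal.
Conclusion: NO.

NO


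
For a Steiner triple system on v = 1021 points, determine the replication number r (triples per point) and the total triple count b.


An STS(v) is a 2-(v, 3, 1) BIBD: block size k = 3, λ = 1.
Replication: r(k − 1) = λ(v − 1) ⇒ r·2 = 1021 − 1 = 1020 ⇒ r = 510.
Block count: bk = vr ⇒ b·3 = 1021·510 = 520710 ⇒ b = 173570.
(Check via b = v(v − 1)/6 = 1021·1020/6 = 1041420/6 = 173570.)

r = 510, b = 173570.


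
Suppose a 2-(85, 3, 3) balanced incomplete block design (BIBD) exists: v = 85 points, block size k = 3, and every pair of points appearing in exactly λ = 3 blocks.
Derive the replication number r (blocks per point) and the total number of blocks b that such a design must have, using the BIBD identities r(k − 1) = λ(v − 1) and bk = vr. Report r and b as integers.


Any 2-(v, k, λ) BIBD satisfies two necessary conditions:
  (i)  Each point sits in r blocks, and counting incidences through any fixed point gives r(k − 1) = λ(v − 1), so r = λ(v − 1)/(k − 1).
  (ii) Total incidences bk = vr, so b = vr/k.
Step 1: r = λ(v − 1)/(k − 1) = 3·(85 − 1)/(3 − 1) = 3·84/2 = 252/2 = 126.
Step 2: b = vr/k = 85·126/3 = 10710/3 = 3570.
Check integrality: r = 126 ∈ Z ✓, b = 3570 ∈ Z ✓.
(These identities are necessary conditions: they determine r and b for any design with these parameters, but do not by themselves prove that one exists.)

r = 126, b = 3570.


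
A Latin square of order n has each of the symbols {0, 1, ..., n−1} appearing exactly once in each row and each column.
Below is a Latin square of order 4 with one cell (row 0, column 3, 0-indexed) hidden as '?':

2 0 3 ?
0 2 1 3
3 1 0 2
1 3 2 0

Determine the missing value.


Row 0 contains symbols [0, 2, 3] — missing [1].
Column 3 contains symbols [0, 2, 3] — missing [1].
The missing symbol must appear in both missing sets; intersection = [1].
Therefore the hidden value is 1.

Missing value = 1.


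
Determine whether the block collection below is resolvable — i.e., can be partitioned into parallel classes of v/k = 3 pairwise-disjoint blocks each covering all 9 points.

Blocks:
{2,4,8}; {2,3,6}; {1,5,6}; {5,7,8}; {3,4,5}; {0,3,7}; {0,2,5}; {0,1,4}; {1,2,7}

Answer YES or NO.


v = 9, block size k = 3, number of blocks = 9.
For resolvability, blocks must partition into parallel classes of size v/k = 3.
Total blocks must therefore be a multiple of 3: 9 = 3·3 + 0 ⇒ divisible ✓.
Consider block {3,4,5}. The only other block(s) in the collection disjoint from it are {1,2,7} — just 1 block(s). Any parallel class containing {3,4,5} would need 2 other blocks each disjoint from it, so no parallel class of size 3 can contain {3,4,5}.
Since every block must belong to some parallel class in a resolution, the collection cannot be partitioned into parallel classes.
Resolvable? NO.

NO


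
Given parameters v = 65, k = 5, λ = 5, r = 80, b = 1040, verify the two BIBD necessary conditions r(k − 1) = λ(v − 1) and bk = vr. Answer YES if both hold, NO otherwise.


Condition (i): r(k − 1) = 80·4 = 320; λ(v − 1) = 5·64 = 320. Match? YES.
Condition (ii): bk = 1040·5 = 5200; vr = 65·80 = 5200. Match? YES.
Both conditions hold? YES.

YES


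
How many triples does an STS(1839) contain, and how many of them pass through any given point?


An STS(v) is a 2-(v, 3, 1) BIBD: block size k = 3, λ = 1.
Replication: r(k − 1) = λ(v − 1) ⇒ r·2 = 1839 − 1 = 1838 ⇒ r = 919.
Block count: b = v(v − 1)/6 = 1839·1838/6 = 3380082/6 = 563347.

r = 919, b = 563347.


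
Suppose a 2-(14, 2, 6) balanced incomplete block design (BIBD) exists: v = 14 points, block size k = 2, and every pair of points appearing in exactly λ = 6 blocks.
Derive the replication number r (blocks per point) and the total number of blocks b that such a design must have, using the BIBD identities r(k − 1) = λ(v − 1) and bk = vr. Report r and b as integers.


Any 2-(v, k, λ) BIBD satisfies two necessary conditions:
  (i)  Each point sits in r blocks, and counting incidences through any fixed point gives r(k − 1) = λ(v − 1), so r = λ(v − 1)/(k − 1).
  (ii) Total incidences bk = vr, so b = vr/k.
Step 1: r = λ(v − 1)/(k − 1) = 6·(14 − 1)/(2 − 1) = 6·13/1 = 78/1 = 78.
Step 2: b = vr/k = 14·78/2 = 1092/2 = 546.
Check integrality: r = 78 ∈ Z ✓, b = 546 ∈ Z ✓.
(These identities are necessary conditions: they determine r and b for any design with these parameters, but do not by themselves prove that one exists.)

r = 78, b = 546.


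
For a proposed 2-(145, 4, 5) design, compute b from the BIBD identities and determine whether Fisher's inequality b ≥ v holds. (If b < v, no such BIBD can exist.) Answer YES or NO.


r = λ(v − 1)/(k − 1) = 5·144/3 = 240.
b = vr/k = 145·240/4 = 8700.
Fisher's inequality: b ≥ v ⇔ 8700 ≥ 145? YES.

YES


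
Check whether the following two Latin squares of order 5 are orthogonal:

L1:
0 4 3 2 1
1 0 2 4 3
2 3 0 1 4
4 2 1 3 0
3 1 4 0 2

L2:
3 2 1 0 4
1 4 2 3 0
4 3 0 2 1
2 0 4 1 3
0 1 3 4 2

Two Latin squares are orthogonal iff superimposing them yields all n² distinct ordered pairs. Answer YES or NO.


Form the n² = 25 superimposed pairs (L1[i][j], L2[i][j]), row by row (rows and columns indexed from 0):
row 0: (0,3) (4,2) (3,1) (2,0) (1,4)
row 1: (1,1) (0,4) (2,2) (4,3) (3,0)
row 2: (2,4) (3,3) (0,0) (1,2) (4,1)
row 3: (4,2) (2,0) (1,4) (3,1) (0,3)
row 4: (3,0) (1,1) (4,3) (0,4) (2,2)
Orthogonality requires all 25 pairs distinct.
But the pair (4,2) repeats: cell (0,1) has L1 = 4, L2 = 2, and cell (3,0) has L1 = 4, L2 = 2.
A repeated pair means some other pair never occurs (only 15 distinct pairs out of 25), so the squares are not orthogonal.
Conclusion: NO.

NO


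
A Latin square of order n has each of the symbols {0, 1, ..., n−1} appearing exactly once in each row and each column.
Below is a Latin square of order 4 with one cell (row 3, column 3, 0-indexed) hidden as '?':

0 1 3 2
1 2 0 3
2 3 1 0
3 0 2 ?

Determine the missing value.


Row 3 contains symbols [0, 2, 3] — missing [1].
Column 3 contains symbols [0, 2, 3] — missing [1].
The missing symbol must appear in both missing sets; intersection = [1].
Therefore the hidden value is 1.

Missing value = 1.


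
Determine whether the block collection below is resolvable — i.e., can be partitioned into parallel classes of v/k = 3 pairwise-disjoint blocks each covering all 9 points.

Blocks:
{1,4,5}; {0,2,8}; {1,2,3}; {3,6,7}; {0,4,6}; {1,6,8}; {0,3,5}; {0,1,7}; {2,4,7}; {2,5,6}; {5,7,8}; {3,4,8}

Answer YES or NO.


v = 9, block size k = 3, number of blocks = 12.
For resolvability, blocks must partition into parallel classes of size v/k = 3.
Total blocks must therefore be a multiple of 3: 12 = 3·4 + 0 ⇒ divisible ✓.
Greedy packing gives 4 candidate class(es). Each should be a full parallel class (size 3, covers all 9 points).
  Class 1 (3 blocks): {1,4,5}; {0,2,8}; {3,6,7}. Points covered: [0, 1, 2, 3, 4, 5, 6, 7, 8].
  Class 2 (3 blocks): {1,2,3}; {0,4,6}; {5,7,8}. Points covered: [0, 1, 2, 3, 4, 5, 6, 7, 8].
  Class 3 (3 blocks): {1,6,8}; {0,3,5}; {2,4,7}. Points covered: [0, 1, 2, 3, 4, 5, 6, 7, 8].
  Class 4 (3 blocks): {0,1,7}; {2,5,6}; {3,4,8}. Points covered: [0, 1, 2, 3, 4, 5, 6, 7, 8].
All classes full (size 3)? YES. All classes cover every point? YES.
Resolvable? YES.

YES


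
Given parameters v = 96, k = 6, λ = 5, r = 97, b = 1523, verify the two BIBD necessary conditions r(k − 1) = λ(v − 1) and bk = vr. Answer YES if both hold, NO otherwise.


Condition (i): r(k − 1) = 97·5 = 485; λ(v − 1) = 5·95 = 475. Match? NO.
Condition (ii): bk = 1523·6 = 9138; vr = 96·97 = 9312. Match? NO.
Both conditions hold? NO.

NO


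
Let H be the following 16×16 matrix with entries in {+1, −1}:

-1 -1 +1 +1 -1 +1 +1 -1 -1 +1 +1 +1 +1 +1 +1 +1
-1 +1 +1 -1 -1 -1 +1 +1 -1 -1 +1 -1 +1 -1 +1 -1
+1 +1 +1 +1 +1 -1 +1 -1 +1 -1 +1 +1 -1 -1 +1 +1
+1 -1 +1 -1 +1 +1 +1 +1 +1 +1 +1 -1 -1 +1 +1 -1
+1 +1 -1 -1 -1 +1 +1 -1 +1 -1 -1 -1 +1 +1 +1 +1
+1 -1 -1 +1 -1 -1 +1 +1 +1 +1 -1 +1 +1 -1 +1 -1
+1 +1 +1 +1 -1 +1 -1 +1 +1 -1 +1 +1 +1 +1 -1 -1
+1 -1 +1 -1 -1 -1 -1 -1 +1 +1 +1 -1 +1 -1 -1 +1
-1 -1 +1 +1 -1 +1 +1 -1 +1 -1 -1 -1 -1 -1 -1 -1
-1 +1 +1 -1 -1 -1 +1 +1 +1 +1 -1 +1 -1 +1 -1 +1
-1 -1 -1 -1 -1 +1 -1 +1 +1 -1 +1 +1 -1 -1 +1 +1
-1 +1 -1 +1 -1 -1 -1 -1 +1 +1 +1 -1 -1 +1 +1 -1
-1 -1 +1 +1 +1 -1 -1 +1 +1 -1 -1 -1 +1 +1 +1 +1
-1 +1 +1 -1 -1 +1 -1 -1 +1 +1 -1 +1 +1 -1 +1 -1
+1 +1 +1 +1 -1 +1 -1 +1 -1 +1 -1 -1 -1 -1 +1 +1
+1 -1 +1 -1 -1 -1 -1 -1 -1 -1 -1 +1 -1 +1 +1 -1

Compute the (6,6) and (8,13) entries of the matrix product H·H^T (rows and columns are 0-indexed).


Row 6 of H: [1, 1, 1, 1, -1, 1, -1, 1, 1, -1, 1, 1, 1, 1, -1, -1].
Row 8 of H: [-1, -1, 1, 1, -1, 1, 1, -1, 1, -1, -1, -1, -1, -1, -1, -1].
Row 13 of H: [-1, 1, 1, -1, -1, 1, -1, -1, 1, 1, -1, 1, 1, -1, 1, -1].
(H·H^T)[6][6] = Σ_j H[6][j]·H[6][j] = (1)² + (1)² + (1)² + (1)² + (-1)² + (1)² + (-1)² + (1)² + (1)² + (-1)² + (1)² + (1)² + (1)² + (1)² + (-1)² + (-1)² = 1 + 1 + 1 + 1 + 1 + 1 + 1 + 1 + 1 + 1 + 1 + 1 + 1 + 1 + 1 + 1 = 16.
(H·H^T)[8][13] = Σ_j H[8][j]·H[13][j] = (-1)·(-1) + (-1)·(1) + (1)·(1) + (1)·(-1) + (-1)·(-1) + (1)·(1) + (1)·(-1) + (-1)·(-1) + (1)·(1) + (-1)·(1) + (-1)·(-1) + (-1)·(1) + (-1)·(1) + (-1)·(-1) + (-1)·(1) + (-1)·(-1) = 1 + -1 + 1 + -1 + 1 + 1 + -1 + 1 + 1 + -1 + 1 + -1 + -1 + 1 + -1 + 1 = 2.
Rows 8 and 13 are not orthogonal (dot product = 2 ≠ 0), so H is not a Hadamard matrix.

(6,6) entry = 16; (8,13) entry = 2.


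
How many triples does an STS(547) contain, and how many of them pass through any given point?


An STS(v) is a 2-(v, 3, 1) BIBD: block size k = 3, λ = 1.
Replication: r(k − 1) = λ(v − 1) ⇒ r·2 = 547 − 1 = 546 ⇒ r = 273.
Block count: b = v(v − 1)/6 = 547·546/6 = 298662/6 = 49777.
(Check via bk = vr: 49777·3 = 149331 = 547·273 = 149331 ✓.)

r = 273, b = 49777.


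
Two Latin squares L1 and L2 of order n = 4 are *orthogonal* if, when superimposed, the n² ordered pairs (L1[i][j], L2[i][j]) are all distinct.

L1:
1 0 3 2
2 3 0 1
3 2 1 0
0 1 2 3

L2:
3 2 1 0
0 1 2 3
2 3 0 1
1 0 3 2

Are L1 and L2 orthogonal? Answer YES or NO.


Form the n² = 16 superimposed pairs (L1[i][j], L2[i][j]), row by row (rows and columns indexed from 0):
row 0: (1,3) (0,2) (3,1) (2,0)
row 1: (2,0) (3,1) (0,2) (1,3)
row 2: (3,2) (2,3) (1,0) (0,1)
row 3: (0,1) (1,0) (2,3) (3,2)
Orthogonality requires all 16 pairs distinct.
But the pair (2,0) repeats: cell (0,3) has L1 = 2, L2 = 0, and cell (1,0) has L1 = 2, L2 = 0.
A repeated pair means some other pair never occurs (only 8 distinct pairs out of 16), so the squares are not orthogonal.
Conclusion: NO.

NO


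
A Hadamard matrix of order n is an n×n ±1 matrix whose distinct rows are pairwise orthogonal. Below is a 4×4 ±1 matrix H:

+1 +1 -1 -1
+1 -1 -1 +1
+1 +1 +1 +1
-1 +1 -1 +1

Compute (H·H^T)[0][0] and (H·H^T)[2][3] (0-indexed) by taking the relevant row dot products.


Row 0 of H: [1, 1, -1, -1].
Row 2 of H: [1, 1, 1, 1].
Row 3 of H: [-1, 1, -1, 1].
(H·H^T)[0][0] = Σ_j H[0][j]·H[0][j] = (1)² + (1)² + (-1)² + (-1)² = 1 + 1 + 1 + 1 = 4.
(H·H^T)[2][3] = Σ_j H[2][j]·H[3][j] = (1)·(-1) + (1)·(1) + (1)·(-1) + (1)·(1) = -1 + 1 + -1 + 1 = 0.
So rows 2 and 3 are orthogonal; the diagonal entry equals n = 4.

(0,0) entry = 4; (2,3) entry = 0.


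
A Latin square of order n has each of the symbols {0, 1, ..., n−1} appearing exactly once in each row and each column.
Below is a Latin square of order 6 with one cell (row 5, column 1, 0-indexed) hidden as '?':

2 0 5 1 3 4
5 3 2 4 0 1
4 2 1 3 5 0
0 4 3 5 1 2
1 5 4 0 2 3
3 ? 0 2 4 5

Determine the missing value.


Row 5 contains symbols [0, 2, 3, 4, 5] — missing [1].
Column 1 contains symbols [0, 2, 3, 4, 5] — missing [1].
The missing symbol must appear in both missing sets; intersection = [1].
Therefore the hidden value is 1.

Missing value = 1.


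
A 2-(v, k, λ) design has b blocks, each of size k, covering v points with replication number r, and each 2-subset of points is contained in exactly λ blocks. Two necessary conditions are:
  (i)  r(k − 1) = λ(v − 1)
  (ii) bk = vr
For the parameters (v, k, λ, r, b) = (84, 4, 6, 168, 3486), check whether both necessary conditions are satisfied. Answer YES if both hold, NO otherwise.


Condition (i): r(k − 1) = 168·3 = 504; λ(v − 1) = 6·83 = 498. Match? NO.
Condition (ii): bk = 3486·4 = 13944; vr = 84·168 = 14112. Match? NO.
Both conditions hold? NO.

NO


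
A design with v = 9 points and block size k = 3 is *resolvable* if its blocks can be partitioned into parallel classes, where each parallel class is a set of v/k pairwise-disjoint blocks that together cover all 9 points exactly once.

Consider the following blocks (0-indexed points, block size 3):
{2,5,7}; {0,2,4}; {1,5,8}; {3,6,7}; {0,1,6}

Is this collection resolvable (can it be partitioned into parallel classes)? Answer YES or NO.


v = 9, block size k = 3, number of blocks = 5.
For resolvability, blocks must partition into parallel classes of size v/k = 3.
Total blocks must therefore be a multiple of 3: 5 = 3·1 + 2 ⇒ not divisible ✗.
Resolvable? NO.

NO


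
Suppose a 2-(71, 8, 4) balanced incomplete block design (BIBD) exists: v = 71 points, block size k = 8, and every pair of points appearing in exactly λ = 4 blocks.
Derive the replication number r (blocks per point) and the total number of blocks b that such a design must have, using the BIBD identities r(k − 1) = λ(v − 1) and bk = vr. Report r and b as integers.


Any 2-(v, k, λ) BIBD satisfies two necessary conditions:
  (i)  Each point sits in r blocks, and counting incidences through any fixed point gives r(k − 1) = λ(v − 1), so r = λ(v − 1)/(k − 1).
  (ii) Total incidences bk = vr, so b = vr/k.
Step 1: r = λ(v − 1)/(k − 1) = 4·(71 − 1)/(8 − 1) = 4·70/7 = 280/7 = 40.
Step 2: b = vr/k = 71·40/8 = 2840/8 = 355.
Check integrality: r = 40 ∈ Z ✓, b = 355 ∈ Z ✓.
(These identities are necessary conditions: they determine r and b for any design with these parameters, but do not by themselves prove that one exists.)

r = 40, b = 355.


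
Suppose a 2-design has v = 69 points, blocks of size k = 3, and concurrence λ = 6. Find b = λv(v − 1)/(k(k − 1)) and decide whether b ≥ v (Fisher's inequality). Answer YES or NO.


r = λ(v − 1)/(k − 1) = 6·68/2 = 204.
b = vr/k = 69·204/3 = 4692.
Fisher's inequality: b ≥ v ⇔ 4692 ≥ 69? YES.

YES


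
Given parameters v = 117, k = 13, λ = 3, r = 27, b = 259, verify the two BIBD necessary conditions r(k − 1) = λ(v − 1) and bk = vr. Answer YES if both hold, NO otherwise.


Condition (i): r(k − 1) = 27·12 = 324; λ(v − 1) = 3·116 = 348. Match? NO.
Condition (ii): bk = 259·13 = 3367; vr = 117·27 = 3159. Match? NO.
Both conditions hold? NO.

NO


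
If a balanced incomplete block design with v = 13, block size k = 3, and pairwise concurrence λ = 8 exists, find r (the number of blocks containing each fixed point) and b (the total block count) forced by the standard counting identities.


Any 2-(v, k, λ) BIBD satisfies two necessary conditions:
  (i)  Each point sits in r blocks, and counting incidences through any fixed point gives r(k − 1) = λ(v − 1), so r = λ(v − 1)/(k − 1).
  (ii) Total incidences bk = vr, so b = vr/k.
Step 1: r = λ(v − 1)/(k − 1) = 8·(13 − 1)/(3 − 1) = 8·12/2 = 96/2 = 48.
Step 2: b = vr/k = 13·48/3 = 624/3 = 208.
Check integrality: r = 48 ∈ Z ✓, b = 208 ∈ Z ✓.
(These identities are necessary conditions: they determine r and b for any design with these parameters, but do not by themselves prove that one exists.)

r = 48, b = 208.


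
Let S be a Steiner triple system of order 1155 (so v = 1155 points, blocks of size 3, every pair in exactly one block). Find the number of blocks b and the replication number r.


An STS(v) is a 2-(v, 3, 1) BIBD: block size k = 3, λ = 1.
Replication: r(k − 1) = λ(v − 1) ⇒ r·2 = 1155 − 1 = 1154 ⇒ r = 577.
Block count: bk = vr ⇒ b·3 = 1155·577 = 666435 ⇒ b = 222145.
(Check via b = v(v − 1)/6 = 1155·1154/6 = 1332870/6 = 222145.)

r = 577, b = 222145.


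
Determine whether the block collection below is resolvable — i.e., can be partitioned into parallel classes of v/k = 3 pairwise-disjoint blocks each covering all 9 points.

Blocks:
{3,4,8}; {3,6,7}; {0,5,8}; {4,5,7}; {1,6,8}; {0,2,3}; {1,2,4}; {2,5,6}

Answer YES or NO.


v = 9, block size k = 3, number of blocks = 8.
For resolvability, blocks must partition into parallel classes of size v/k = 3.
Total blocks must therefore be a multiple of 3: 8 = 3·2 + 2 ⇒ not divisible ✗.
Resolvable? NO.

NO


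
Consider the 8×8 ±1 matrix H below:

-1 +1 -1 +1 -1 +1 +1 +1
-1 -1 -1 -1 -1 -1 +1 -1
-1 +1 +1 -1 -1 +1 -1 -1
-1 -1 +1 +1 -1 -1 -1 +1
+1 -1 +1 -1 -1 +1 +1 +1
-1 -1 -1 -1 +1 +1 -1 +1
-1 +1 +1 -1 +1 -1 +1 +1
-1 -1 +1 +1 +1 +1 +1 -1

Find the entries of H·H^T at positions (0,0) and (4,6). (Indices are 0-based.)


Row 0 of H: [-1, 1, -1, 1, -1, 1, 1, 1].
Row 4 of H: [1, -1, 1, -1, -1, 1, 1, 1].
Row 6 of H: [-1, 1, 1, -1, 1, -1, 1, 1].
(H·H^T)[0][0] = Σ_j H[0][j]·H[0][j] = (-1)² + (1)² + (-1)² + (1)² + (-1)² + (1)² + (1)² + (1)² = 1 + 1 + 1 + 1 + 1 + 1 + 1 + 1 = 8.
(H·H^T)[4][6] = Σ_j H[4][j]·H[6][j] = (1)·(-1) + (-1)·(1) + (1)·(1) + (-1)·(-1) + (-1)·(1) + (1)·(-1) + (1)·(1) + (1)·(1) = -1 + -1 + 1 + 1 + -1 + -1 + 1 + 1 = 0.
So rows 4 and 6 are orthogonal; the diagonal entry equals n = 8.

(0,0) entry = 8; (4,6) entry = 0.


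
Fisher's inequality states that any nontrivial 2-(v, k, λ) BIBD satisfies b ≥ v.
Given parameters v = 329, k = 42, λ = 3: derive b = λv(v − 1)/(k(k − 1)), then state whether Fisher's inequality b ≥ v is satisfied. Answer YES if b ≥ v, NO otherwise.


b = λv(v − 1)/(k(k − 1)) = 3·329·328/(42·41) = 323736/1722 = 188.
Compare with v = 329: b < v, so Fisher's inequality fails.

NO


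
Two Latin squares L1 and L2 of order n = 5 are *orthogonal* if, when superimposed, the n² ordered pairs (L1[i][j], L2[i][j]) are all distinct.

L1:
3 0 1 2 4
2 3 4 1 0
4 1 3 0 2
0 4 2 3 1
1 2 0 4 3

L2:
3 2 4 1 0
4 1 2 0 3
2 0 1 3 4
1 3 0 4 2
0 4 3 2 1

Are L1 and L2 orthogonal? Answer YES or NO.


Form the n² = 25 superimposed pairs (L1[i][j], L2[i][j]), row by row (rows and columns indexed from 0):
row 0: (3,3) (0,2) (1,4) (2,1) (4,0)
row 1: (2,4) (3,1) (4,2) (1,0) (0,3)
row 2: (4,2) (1,0) (3,1) (0,3) (2,4)
row 3: (0,1) (4,3) (2,0) (3,4) (1,2)
row 4: (1,0) (2,4) (0,3) (4,2) (3,1)
Orthogonality requires all 25 pairs distinct.
But the pair (4,2) repeats: cell (1,2) has L1 = 4, L2 = 2, and cell (2,0) has L1 = 4, L2 = 2.
A repeated pair means some other pair never occurs (only 15 distinct pairs out of 25), so the squares are not orthogonal.
Conclusion: NO.

NO


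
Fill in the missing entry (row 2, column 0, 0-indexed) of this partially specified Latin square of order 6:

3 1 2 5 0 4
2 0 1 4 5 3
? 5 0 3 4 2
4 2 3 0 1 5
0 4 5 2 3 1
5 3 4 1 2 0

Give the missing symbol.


Row 2 contains symbols [0, 2, 3, 4, 5] — missing [1].
Column 0 contains symbols [0, 2, 3, 4, 5] — missing [1].
The missing symbol must appear in both missing sets; intersection = [1].
Therefore the hidden value is 1.

Missing value = 1.


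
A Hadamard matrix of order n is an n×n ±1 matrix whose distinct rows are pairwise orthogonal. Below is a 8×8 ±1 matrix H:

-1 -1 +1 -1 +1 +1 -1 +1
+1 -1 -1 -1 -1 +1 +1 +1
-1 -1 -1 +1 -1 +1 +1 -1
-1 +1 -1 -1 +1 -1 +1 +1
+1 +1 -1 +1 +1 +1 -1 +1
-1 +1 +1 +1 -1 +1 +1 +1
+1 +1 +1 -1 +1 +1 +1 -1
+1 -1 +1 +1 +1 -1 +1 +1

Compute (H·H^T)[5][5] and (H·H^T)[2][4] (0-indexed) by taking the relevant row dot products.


Row 2 of H: [-1, -1, -1, 1, -1, 1, 1, -1].
Row 4 of H: [1, 1, -1, 1, 1, 1, -1, 1].
Row 5 of H: [-1, 1, 1, 1, -1, 1, 1, 1].
(H·H^T)[5][5] = Σ_j H[5][j]·H[5][j] = (-1)² + (1)² + (1)² + (1)² + (-1)² + (1)² + (1)² + (1)² = 1 + 1 + 1 + 1 + 1 + 1 + 1 + 1 = 8.
(H·H^T)[2][4] = Σ_j H[2][j]·H[4][j] = (-1)·(1) + (-1)·(1) + (-1)·(-1) + (1)·(1) + (-1)·(1) + (1)·(1) + (1)·(-1) + (-1)·(1) = -1 + -1 + 1 + 1 + -1 + 1 + -1 + -1 = -2.
Rows 2 and 4 are not orthogonal (dot product = -2 ≠ 0), so H is not a Hadamard matrix.

(5,5) entry = 8; (2,4) entry = -2.


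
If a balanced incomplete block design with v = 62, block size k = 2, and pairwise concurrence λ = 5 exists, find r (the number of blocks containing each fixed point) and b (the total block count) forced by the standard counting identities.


Any 2-(v, k, λ) BIBD satisfies two necessary conditions:
  (i)  Each point sits in r blocks, and counting incidences through any fixed point gives r(k − 1) = λ(v − 1), so r = λ(v − 1)/(k − 1).
  (ii) Total incidences bk = vr, so b = vr/k.
Step 1: r = λ(v − 1)/(k − 1) = 5·(62 − 1)/(2 − 1) = 5·61/1 = 305/1 = 305.
Step 2: b = vr/k = 62·305/2 = 18910/2 = 9455.
Check integrality: r = 305 ∈ Z ✓, b = 9455 ∈ Z ✓.
(These identities are necessary conditions: they determine r and b for any design with these parameters, but do not by themselves prove that one exists.)

r = 305, b = 9455.


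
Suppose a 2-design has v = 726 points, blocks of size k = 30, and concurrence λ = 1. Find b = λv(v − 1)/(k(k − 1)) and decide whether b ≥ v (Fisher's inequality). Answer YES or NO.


b = λv(v − 1)/(k(k − 1)) = 1·726·725/(30·29) = 526350/870 = 605.
Compare with v = 726: b < v, so Fisher's inequality fails.

NO


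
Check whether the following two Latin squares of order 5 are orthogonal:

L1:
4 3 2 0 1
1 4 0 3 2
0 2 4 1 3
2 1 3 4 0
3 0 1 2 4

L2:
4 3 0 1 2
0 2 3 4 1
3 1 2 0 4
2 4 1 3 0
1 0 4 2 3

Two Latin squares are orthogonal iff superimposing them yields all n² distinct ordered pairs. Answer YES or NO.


Form the n² = 25 superimposed pairs (L1[i][j], L2[i][j]), row by row (rows and columns indexed from 0):
row 0: (4,4) (3,3) (2,0) (0,1) (1,2)
row 1: (1,0) (4,2) (0,3) (3,4) (2,1)
row 2: (0,3) (2,1) (4,2) (1,0) (3,4)
row 3: (2,2) (1,4) (3,1) (4,3) (0,0)
row 4: (3,1) (0,0) (1,4) (2,2) (4,3)
Orthogonality requires all 25 pairs distinct.
But the pair (0,3) repeats: cell (1,2) has L1 = 0, L2 = 3, and cell (2,0) has L1 = 0, L2 = 3.
A repeated pair means some other pair never occurs (only 15 distinct pairs out of 25), so the squares are not orthogonal.
Conclusion: NO.

NO


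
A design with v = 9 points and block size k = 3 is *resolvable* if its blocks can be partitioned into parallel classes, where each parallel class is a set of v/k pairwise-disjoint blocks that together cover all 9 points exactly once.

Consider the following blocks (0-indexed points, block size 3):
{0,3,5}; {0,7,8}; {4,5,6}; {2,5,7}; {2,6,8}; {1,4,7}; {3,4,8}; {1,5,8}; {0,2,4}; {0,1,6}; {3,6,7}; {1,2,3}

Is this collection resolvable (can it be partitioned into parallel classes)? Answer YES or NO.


v = 9, block size k = 3, number of blocks = 12.
For resolvability, blocks must partition into parallel classes of size v/k = 3.
Total blocks must therefore be a multiple of 3: 12 = 3·4 + 0 ⇒ divisible ✓.
Greedy packing gives 4 candidate class(es). Each should be a full parallel class (size 3, covers all 9 points).
  Class 1 (3 blocks): {0,3,5}; {2,6,8}; {1,4,7}. Points covered: [0, 1, 2, 3, 4, 5, 6, 7, 8].
  Class 2 (3 blocks): {0,7,8}; {4,5,6}; {1,2,3}. Points covered: [0, 1, 2, 3, 4, 5, 6, 7, 8].
  Class 3 (3 blocks): {2,5,7}; {3,4,8}; {0,1,6}. Points covered: [0, 1, 2, 3, 4, 5, 6, 7, 8].
  Class 4 (3 blocks): {1,5,8}; {0,2,4}; {3,6,7}. Points covered: [0, 1, 2, 3, 4, 5, 6, 7, 8].
All classes full (size 3)? YES. All classes cover every point? YES.
Resolvable? YES.

YES


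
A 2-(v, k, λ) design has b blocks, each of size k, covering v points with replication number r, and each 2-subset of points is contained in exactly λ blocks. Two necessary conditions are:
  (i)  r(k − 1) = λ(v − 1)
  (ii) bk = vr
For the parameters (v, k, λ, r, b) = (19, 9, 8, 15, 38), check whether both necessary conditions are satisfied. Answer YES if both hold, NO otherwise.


Condition (i): r(k − 1) = 15·8 = 120; λ(v − 1) = 8·18 = 144. Match? NO.
Condition (ii): bk = 38·9 = 342; vr = 19·15 = 285. Match? NO.
Both conditions hold? NO.

NO


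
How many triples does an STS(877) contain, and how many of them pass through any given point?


An STS(v) is a 2-(v, 3, 1) BIBD: block size k = 3, λ = 1.
Replication: r(k − 1) = λ(v − 1) ⇒ r·2 = 877 − 1 = 876 ⇒ r = 438.
Block count: b = v(v − 1)/6 = 877·876/6 = 768252/6 = 128042.
(Check via bk = vr: 128042·3 = 384126 = 877·438 = 384126 ✓.)

r = 438, b = 128042.


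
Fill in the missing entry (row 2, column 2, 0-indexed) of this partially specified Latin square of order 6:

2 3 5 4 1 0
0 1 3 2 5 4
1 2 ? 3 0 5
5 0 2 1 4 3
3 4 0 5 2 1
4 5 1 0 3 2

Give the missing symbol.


Row 2 contains symbols [0, 1, 2, 3, 5] — missing [4].
Column 2 contains symbols [0, 1, 2, 3, 5] — missing [4].
The missing symbol must appear in both missing sets; intersection = [4].
Therefore the hidden value is 4.

Missing value = 4.


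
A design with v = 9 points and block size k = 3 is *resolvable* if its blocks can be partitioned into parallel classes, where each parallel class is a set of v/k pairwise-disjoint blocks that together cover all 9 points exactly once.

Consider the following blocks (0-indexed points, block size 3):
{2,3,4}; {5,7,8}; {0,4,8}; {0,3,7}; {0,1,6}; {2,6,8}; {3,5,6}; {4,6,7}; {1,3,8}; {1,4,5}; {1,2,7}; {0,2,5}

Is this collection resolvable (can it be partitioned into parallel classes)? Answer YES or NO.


v = 9, block size k = 3, number of blocks = 12.
For resolvability, blocks must partition into parallel classes of size v/k = 3.
Total blocks must therefore be a multiple of 3: 12 = 3·4 + 0 ⇒ divisible ✓.
Greedy packing gives 4 candidate class(es). Each should be a full parallel class (size 3, covers all 9 points).
  Class 1 (3 blocks): {2,3,4}; {5,7,8}; {0,1,6}. Points covered: [0, 1, 2, 3, 4, 5, 6, 7, 8].
  Class 2 (3 blocks): {0,4,8}; {3,5,6}; {1,2,7}. Points covered: [0, 1, 2, 3, 4, 5, 6, 7, 8].
  Class 3 (3 blocks): {0,3,7}; {2,6,8}; {1,4,5}. Points covered: [0, 1, 2, 3, 4, 5, 6, 7, 8].
  Class 4 (3 blocks): {4,6,7}; {1,3,8}; {0,2,5}. Points covered: [0, 1, 2, 3, 4, 5, 6, 7, 8].
All classes full (size 3)? YES. All classes cover every point? YES.
Resolvable? YES.

YES


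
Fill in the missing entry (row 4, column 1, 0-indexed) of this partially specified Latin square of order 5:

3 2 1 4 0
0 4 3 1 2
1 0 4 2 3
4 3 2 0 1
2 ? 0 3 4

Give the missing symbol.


Row 4 contains symbols [0, 2, 3, 4] — missing [1].
Column 1 contains symbols [0, 2, 3, 4] — missing [1].
The missing symbol must appear in both missing sets; intersection = [1].
Therefore the hidden value is 1.

Missing value = 1.


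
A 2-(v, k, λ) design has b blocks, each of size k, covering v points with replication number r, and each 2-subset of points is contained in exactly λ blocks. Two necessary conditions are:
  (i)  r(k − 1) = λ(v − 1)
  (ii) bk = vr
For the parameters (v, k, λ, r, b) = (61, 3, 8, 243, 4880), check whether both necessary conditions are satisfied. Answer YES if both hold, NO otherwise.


Condition (i): r(k − 1) = 243·2 = 486; λ(v − 1) = 8·60 = 480. Match? NO.
Condition (ii): bk = 4880·3 = 14640; vr = 61·243 = 14823. Match? NO.
Both conditions hold? NO.

NO


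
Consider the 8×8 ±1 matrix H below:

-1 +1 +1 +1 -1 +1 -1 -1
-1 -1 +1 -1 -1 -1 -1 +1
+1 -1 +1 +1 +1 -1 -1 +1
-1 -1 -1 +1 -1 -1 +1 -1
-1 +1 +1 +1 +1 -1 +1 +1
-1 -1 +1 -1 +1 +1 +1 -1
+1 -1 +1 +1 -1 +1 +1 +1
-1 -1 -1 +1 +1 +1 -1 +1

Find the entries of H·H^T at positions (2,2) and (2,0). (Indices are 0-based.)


Row 0 of H: [-1, 1, 1, 1, -1, 1, -1, -1].
Row 2 of H: [1, -1, 1, 1, 1, -1, -1, 1].
(H·H^T)[2][2] = Σ_j H[2][j]·H[2][j] = (1)² + (-1)² + (1)² + (1)² + (1)² + (-1)² + (-1)² + (1)² = 1 + 1 + 1 + 1 + 1 + 1 + 1 + 1 = 8.
(H·H^T)[2][0] = Σ_j H[2][j]·H[0][j] = (1)·(-1) + (-1)·(1) + (1)·(1) + (1)·(1) + (1)·(-1) + (-1)·(1) + (-1)·(-1) + (1)·(-1) = -1 + -1 + 1 + 1 + -1 + -1 + 1 + -1 = -2.
Rows 2 and 0 are not orthogonal (dot product = -2 ≠ 0), so H is not a Hadamard matrix.

(2,2) entry = 8; (2,0) entry = -2.


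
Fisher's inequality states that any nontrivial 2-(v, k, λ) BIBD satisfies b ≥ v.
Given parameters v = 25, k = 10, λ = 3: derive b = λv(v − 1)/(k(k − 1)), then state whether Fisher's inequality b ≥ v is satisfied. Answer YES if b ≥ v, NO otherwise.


r = λ(v − 1)/(k − 1) = 3·24/9 = 8.
b = vr/k = 25·8/10 = 20.
Fisher's inequality: b ≥ v ⇔ 20 ≥ 25? NO.

NO


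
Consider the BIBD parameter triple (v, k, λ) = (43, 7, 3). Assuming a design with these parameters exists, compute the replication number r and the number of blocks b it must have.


Any 2-(v, k, λ) BIBD satisfies two necessary conditions:
  (i)  Each point sits in r blocks, and counting incidences through any fixed point gives r(k − 1) = λ(v − 1), so r = λ(v − 1)/(k − 1).
  (ii) Total incidences bk = vr, so b = vr/k.
Step 1: r = λ(v − 1)/(k − 1) = 3·(43 − 1)/(7 − 1) = 3·42/6 = 126/6 = 21.
Step 2: b = vr/k = 43·21/7 = 903/7 = 129.
Check integrality: r = 21 ∈ Z ✓, b = 129 ∈ Z ✓.
(These identities are necessary conditions: they determine r and b for any design with these parameters, but do not by themselves prove that one exists.)

r = 21, b = 129.


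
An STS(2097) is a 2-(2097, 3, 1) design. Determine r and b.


An STS(v) is a 2-(v, 3, 1) BIBD: block size k = 3, λ = 1.
Replication: r(k − 1) = λ(v − 1) ⇒ r·2 = 2097 − 1 = 2096 ⇒ r = 1048.
Block count: b = v(v − 1)/6 = 2097·2096/6 = 4395312/6 = 732552.

r = 1048, b = 732552.


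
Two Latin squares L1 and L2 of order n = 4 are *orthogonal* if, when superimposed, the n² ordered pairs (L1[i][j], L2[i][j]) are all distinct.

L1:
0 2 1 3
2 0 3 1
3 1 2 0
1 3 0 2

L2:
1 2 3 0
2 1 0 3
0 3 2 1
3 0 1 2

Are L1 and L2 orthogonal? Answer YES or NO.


Form the n² = 16 superimposed pairs (L1[i][j], L2[i][j]), row by row (rows and columns indexed from 0):
row 0: (0,1) (2,2) (1,3) (3,0)
row 1: (2,2) (0,1) (3,0) (1,3)
row 2: (3,0) (1,3) (2,2) (0,1)
row 3: (1,3) (3,0) (0,1) (2,2)
Orthogonality requires all 16 pairs distinct.
But the pair (2,2) repeats: cell (0,1) has L1 = 2, L2 = 2, and cell (1,0) has L1 = 2, L2 = 2.
A repeated pair means some other pair never occurs (only 4 distinct pairs out of 16), so the squares are not orthogonal.
Conclusion: NO.

NO


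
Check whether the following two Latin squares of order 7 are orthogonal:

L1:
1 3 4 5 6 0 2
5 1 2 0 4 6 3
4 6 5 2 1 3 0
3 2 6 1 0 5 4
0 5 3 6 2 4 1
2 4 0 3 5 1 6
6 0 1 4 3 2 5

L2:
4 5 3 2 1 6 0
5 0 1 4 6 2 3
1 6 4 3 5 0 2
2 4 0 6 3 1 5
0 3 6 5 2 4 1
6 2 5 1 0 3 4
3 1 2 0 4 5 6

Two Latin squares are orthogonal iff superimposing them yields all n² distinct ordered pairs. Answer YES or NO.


Form the n² = 49 superimposed pairs (L1[i][j], L2[i][j]), row by row (rows and columns indexed from 0):
row 0: (1,4) (3,5) (4,3) (5,2) (6,1) (0,6) (2,0)
row 1: (5,5) (1,0) (2,1) (0,4) (4,6) (6,2) (3,3)
row 2: (4,1) (6,6) (5,4) (2,3) (1,5) (3,0) (0,2)
row 3: (3,2) (2,4) (6,0) (1,6) (0,3) (5,1) (4,5)
row 4: (0,0) (5,3) (3,6) (6,5) (2,2) (4,4) (1,1)
row 5: (2,6) (4,2) (0,5) (3,1) (5,0) (1,3) (6,4)
row 6: (6,3) (0,1) (1,2) (4,0) (3,4) (2,5) (5,6)
Orthogonality requires all 49 pairs distinct.
Check by first coordinate: for each symbol s of L1, list the L2 entries in the n cells where L1 = s; they must all differ.
  L1 = 0: L2 entries (in reading order) 6, 4, 2, 3, 0, 5, 1 — all 7 distinct ✓
  L1 = 1: L2 entries (in reading order) 4, 0, 5, 6, 1, 3, 2 — all 7 distinct ✓
  L1 = 2: L2 entries (in reading order) 0, 1, 3, 4, 2, 6, 5 — all 7 distinct ✓
  L1 = 3: L2 entries (in reading order) 5, 3, 0, 2, 6, 1, 4 — all 7 distinct ✓
  L1 = 4: L2 entries (in reading order) 3, 6, 1, 5, 4, 2, 0 — all 7 distinct ✓
  L1 = 5: L2 entries (in reading order) 2, 5, 4, 1, 3, 0, 6 — all 7 distinct ✓
  L1 = 6: L2 entries (in reading order) 1, 2, 6, 0, 5, 4, 3 — all 7 distinct ✓
Every symbol of L1 meets every symbol of L2 exactly once, so all 49 pairs are distinct (49 of 49).
Conclusion: YES.

YES


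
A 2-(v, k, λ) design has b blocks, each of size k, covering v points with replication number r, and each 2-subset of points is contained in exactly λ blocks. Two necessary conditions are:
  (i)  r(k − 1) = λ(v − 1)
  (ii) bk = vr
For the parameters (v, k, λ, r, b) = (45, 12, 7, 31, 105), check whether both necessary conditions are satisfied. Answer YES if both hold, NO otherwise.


Condition (i): r(k − 1) = 31·11 = 341; λ(v − 1) = 7·44 = 308. Match? NO.
Condition (ii): bk = 105·12 = 1260; vr = 45·31 = 1395. Match? NO.
Both conditions hold? NO.

NO
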